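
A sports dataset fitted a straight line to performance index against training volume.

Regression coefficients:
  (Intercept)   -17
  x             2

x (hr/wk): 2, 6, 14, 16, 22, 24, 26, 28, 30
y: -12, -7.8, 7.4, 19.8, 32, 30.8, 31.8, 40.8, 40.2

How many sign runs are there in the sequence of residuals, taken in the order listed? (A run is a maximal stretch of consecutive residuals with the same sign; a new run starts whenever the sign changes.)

x=2: ŷ = -17 + 2·2 = -13; e = -12 − (-13) = 1
x=6: ŷ = -17 + 2·6 = -5; e = -7.8 − (-5) = -2.8
x=14: ŷ = -17 + 2·14 = 11; e = 7.4 − 11 = -3.6
x=16: ŷ = -17 + 2·16 = 15; e = 19.8 − 15 = 4.8
x=22: ŷ = -17 + 2·22 = 27; e = 32 − 27 = 5
x=24: ŷ = -17 + 2·24 = 31; e = 30.8 − 31 = -0.2
x=26: ŷ = -17 + 2·26 = 35; e = 31.8 − 35 = -3.2
x=28: ŷ = -17 + 2·28 = 39; e = 40.8 − 39 = 1.8
x=30: ŷ = -17 + 2·30 = 43; e = 40.2 − 43 = -2.8
Signs: + − − + + − − + −
Runs: +×1, −×2, +×2, −×2, +×1, −×1 → 6

6 runs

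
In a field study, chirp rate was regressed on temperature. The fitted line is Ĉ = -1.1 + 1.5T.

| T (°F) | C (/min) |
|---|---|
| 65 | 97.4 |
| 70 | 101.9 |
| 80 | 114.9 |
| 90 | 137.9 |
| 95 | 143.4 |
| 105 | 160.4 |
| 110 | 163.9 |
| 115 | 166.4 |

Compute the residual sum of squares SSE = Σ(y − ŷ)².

SSE = 82

T=65: Ĉ = -1.1 + 1.5·65 = 96.4; r = 97.4 − 96.4 = 1
T=70: Ĉ = -1.1 + 1.5·70 = 103.9; r = 101.9 − 103.9 = -2
T=80: Ĉ = -1.1 + 1.5·80 = 118.9; r = 114.9 − 118.9 = -4
T=90: Ĉ = -1.1 + 1.5·90 = 133.9; r = 137.9 − 133.9 = 4
T=95: Ĉ = -1.1 + 1.5·95 = 141.4; r = 143.4 − 141.4 = 2
T=105: Ĉ = -1.1 + 1.5·105 = 156.4; r = 160.4 − 156.4 = 4
T=110: Ĉ = -1.1 + 1.5·110 = 163.9; r = 163.9 − 163.9 = 0
T=115: Ĉ = -1.1 + 1.5·115 = 171.4; r = 166.4 − 171.4 = -5
SSE = 1 + 4 + 16 + 16 + 4 + 16 + 0 + 25 = 82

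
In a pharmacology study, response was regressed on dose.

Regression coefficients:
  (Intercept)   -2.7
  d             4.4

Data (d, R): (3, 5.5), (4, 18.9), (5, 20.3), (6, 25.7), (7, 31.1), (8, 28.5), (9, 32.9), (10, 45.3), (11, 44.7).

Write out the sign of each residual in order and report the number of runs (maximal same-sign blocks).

5 runs

d=3: ŷ = -2.7 + 4.4·3 = 10.5; e = 5.5 − 10.5 = -5
d=4: ŷ = -2.7 + 4.4·4 = 14.9; e = 18.9 − 14.9 = 4
d=5: ŷ = -2.7 + 4.4·5 = 19.3; e = 20.3 − 19.3 = 1
d=6: ŷ = -2.7 + 4.4·6 = 23.7; e = 25.7 − 23.7 = 2
d=7: ŷ = -2.7 + 4.4·7 = 28.1; e = 31.1 − 28.1 = 3
d=8: ŷ = -2.7 + 4.4·8 = 32.5; e = 28.5 − 32.5 = -4
d=9: ŷ = -2.7 + 4.4·9 = 36.9; e = 32.9 − 36.9 = -4
d=10: ŷ = -2.7 + 4.4·10 = 41.3; e = 45.3 − 41.3 = 4
d=11: ŷ = -2.7 + 4.4·11 = 45.7; e = 44.7 − 45.7 = -1
Signs: − + + + + − − + −
Runs: −×1, +×4, −×2, +×1, −×1 → 5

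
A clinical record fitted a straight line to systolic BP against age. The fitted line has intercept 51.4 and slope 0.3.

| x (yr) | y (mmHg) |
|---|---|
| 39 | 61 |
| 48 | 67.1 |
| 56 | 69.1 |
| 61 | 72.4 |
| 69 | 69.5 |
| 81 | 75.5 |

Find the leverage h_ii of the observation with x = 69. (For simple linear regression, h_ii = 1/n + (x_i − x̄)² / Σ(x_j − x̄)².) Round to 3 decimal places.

h = 0.256

x̄ = (39 + 48 + 56 + 61 + 69 + 81)/6 = 59
Σ(x − x̄)² = 400 + 121 + 9 + 4 + 100 + 484 = 1118
h = 1/6 + (10)²/1118 = 0.166667 + 0.0894454 = 0.256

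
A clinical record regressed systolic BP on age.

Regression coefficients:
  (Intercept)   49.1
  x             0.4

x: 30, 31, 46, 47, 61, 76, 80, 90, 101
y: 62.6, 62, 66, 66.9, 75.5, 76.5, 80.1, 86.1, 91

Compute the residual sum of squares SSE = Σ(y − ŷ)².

SSE = 23

x=30: ŷ = 49.1 + 0.4·30 = 61.1; e = 62.6 − 61.1 = 1.5
x=31: ŷ = 49.1 + 0.4·31 = 61.5; e = 62 − 61.5 = 0.5
x=46: ŷ = 49.1 + 0.4·46 = 67.5; e = 66 − 67.5 = -1.5
x=47: ŷ = 49.1 + 0.4·47 = 67.9; e = 66.9 − 67.9 = -1
x=61: ŷ = 49.1 + 0.4·61 = 73.5; e = 75.5 − 73.5 = 2
x=76: ŷ = 49.1 + 0.4·76 = 79.5; e = 76.5 − 79.5 = -3
x=80: ŷ = 49.1 + 0.4·80 = 81.1; e = 80.1 − 81.1 = -1
x=90: ŷ = 49.1 + 0.4·90 = 85.1; e = 86.1 − 85.1 = 1
x=101: ŷ = 49.1 + 0.4·101 = 89.5; e = 91 − 89.5 = 1.5
SSE = 2.25 + 0.25 + 2.25 + 1 + 4 + 9 + 1 + 1 + 2.25 = 23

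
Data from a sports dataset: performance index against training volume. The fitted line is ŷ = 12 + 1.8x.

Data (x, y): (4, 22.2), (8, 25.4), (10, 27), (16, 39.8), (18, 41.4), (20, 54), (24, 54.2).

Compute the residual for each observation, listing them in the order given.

x=4: ŷ = 12 + 1.8·4 = 19.2; e = 22.2 − 19.2 = 3
x=8: ŷ = 12 + 1.8·8 = 26.4; e = 25.4 − 26.4 = -1
x=10: ŷ = 12 + 1.8·10 = 30; e = 27 − 30 = -3
x=16: ŷ = 12 + 1.8·16 = 40.8; e = 39.8 − 40.8 = -1
x=18: ŷ = 12 + 1.8·18 = 44.4; e = 41.4 − 44.4 = -3
x=20: ŷ = 12 + 1.8·20 = 48; e = 54 − 48 = 6
x=24: ŷ = 12 + 1.8·24 = 55.2; e = 54.2 − 55.2 = -1

3, -1, -3, -1, -3, 6, -1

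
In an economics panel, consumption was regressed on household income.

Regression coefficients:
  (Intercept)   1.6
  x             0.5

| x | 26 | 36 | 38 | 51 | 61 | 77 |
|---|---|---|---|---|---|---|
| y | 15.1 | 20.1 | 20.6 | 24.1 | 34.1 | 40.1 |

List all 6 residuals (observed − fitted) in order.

0.5, 0.5, 0, -3, 2, 0

x=26: ŷ = 1.6 + 0.5·26 = 14.6; r = 15.1 − 14.6 = 0.5
x=36: ŷ = 1.6 + 0.5·36 = 19.6; r = 20.1 − 19.6 = 0.5
x=38: ŷ = 1.6 + 0.5·38 = 20.6; r = 20.6 − 20.6 = 0
x=51: ŷ = 1.6 + 0.5·51 = 27.1; r = 24.1 − 27.1 = -3
x=61: ŷ = 1.6 + 0.5·61 = 32.1; r = 34.1 − 32.1 = 2
x=77: ŷ = 1.6 + 0.5·77 = 40.1; r = 40.1 − 40.1 = 0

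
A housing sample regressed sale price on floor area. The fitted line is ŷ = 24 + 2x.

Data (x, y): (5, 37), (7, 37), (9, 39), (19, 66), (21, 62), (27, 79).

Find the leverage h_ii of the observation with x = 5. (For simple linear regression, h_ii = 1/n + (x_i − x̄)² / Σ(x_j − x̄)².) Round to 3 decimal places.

h = 0.403

x̄ = (5 + 7 + 9 + 19 + 21 + 27)/6 = 14.6667
Σ(x − x̄)² = 93.4444 + 58.7778 + 32.1111 + 18.7778 + 40.1111 + 152.111 = 395.333
h = 1/6 + (-9.66667)²/395.333 = 0.166667 + 0.236369 = 0.403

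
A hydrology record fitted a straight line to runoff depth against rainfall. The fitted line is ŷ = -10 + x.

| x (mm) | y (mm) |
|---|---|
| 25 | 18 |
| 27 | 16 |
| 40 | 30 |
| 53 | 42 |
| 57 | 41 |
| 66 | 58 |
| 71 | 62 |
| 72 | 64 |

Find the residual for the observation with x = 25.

ŷ = -10 + 25 = 15
r = 18 − 15 = 3

r = 3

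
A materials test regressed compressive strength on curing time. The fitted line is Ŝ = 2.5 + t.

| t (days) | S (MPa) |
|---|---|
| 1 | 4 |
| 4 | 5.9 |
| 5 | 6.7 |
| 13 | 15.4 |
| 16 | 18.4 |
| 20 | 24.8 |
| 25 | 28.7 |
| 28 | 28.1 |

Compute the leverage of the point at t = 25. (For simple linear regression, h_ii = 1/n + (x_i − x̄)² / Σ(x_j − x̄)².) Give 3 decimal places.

t̄ = (1 + 4 + 5 + 13 + 16 + 20 + 25 + 28)/8 = 14
Σ(t − t̄)² = 169 + 100 + 81 + 1 + 4 + 36 + 121 + 196 = 708
h = 1/8 + (11)²/708 = 0.125 + 0.170904 = 0.296

h = 0.296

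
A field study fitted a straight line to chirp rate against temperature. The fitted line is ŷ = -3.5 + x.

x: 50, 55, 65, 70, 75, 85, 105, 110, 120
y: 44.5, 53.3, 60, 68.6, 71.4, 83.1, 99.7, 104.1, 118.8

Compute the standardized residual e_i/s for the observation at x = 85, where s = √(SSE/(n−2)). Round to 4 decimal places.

x=50: ŷ = -3.5 + 50 = 46.5; e = 44.5 − 46.5 = -2
x=55: ŷ = -3.5 + 55 = 51.5; e = 53.3 − 51.5 = 1.8
x=65: ŷ = -3.5 + 65 = 61.5; e = 60 − 61.5 = -1.5
x=70: ŷ = -3.5 + 70 = 66.5; e = 68.6 − 66.5 = 2.1
x=75: ŷ = -3.5 + 75 = 71.5; e = 71.4 − 71.5 = -0.1
x=85: ŷ = -3.5 + 85 = 81.5; e = 83.1 − 81.5 = 1.6
x=105: ŷ = -3.5 + 105 = 101.5; e = 99.7 − 101.5 = -1.8
x=110: ŷ = -3.5 + 110 = 106.5; e = 104.1 − 106.5 = -2.4
x=120: ŷ = -3.5 + 120 = 116.5; e = 118.8 − 116.5 = 2.3
SSE = 4 + 3.24 + 2.25 + 4.41 + 0.01 + 2.56 + 3.24 + 5.76 + 5.29 = 30.76
s = √(30.76/7) = 2.09626
e/s = 1.6 / 2.09626 = 0.7633

0.7633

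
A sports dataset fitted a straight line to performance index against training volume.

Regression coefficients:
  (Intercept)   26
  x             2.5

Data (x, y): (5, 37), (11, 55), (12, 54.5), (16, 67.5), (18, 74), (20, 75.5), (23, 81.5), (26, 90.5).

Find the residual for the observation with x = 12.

ŷ = 26 + 2.5·12 = 56
e = 54.5 − 56 = -1.5

e = -1.5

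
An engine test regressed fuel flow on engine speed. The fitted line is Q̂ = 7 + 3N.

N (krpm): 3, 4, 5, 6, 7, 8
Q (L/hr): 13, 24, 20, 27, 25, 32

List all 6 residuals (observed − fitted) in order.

-3, 5, -2, 2, -3, 1

N=3: Q̂ = 7 + 3·3 = 16; e = 13 − 16 = -3
N=4: Q̂ = 7 + 3·4 = 19; e = 24 − 19 = 5
N=5: Q̂ = 7 + 3·5 = 22; e = 20 − 22 = -2
N=6: Q̂ = 7 + 3·6 = 25; e = 27 − 25 = 2
N=7: Q̂ = 7 + 3·7 = 28; e = 25 − 28 = -3
N=8: Q̂ = 7 + 3·8 = 31; e = 32 − 31 = 1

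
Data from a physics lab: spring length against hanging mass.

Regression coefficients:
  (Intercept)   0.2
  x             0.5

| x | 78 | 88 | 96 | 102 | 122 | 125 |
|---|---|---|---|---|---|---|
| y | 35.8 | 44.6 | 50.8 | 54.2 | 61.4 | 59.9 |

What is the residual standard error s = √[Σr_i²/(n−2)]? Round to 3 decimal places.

x=78: ŷ = 0.2 + 0.5·78 = 39.2; r = 35.8 − 39.2 = -3.4
x=88: ŷ = 0.2 + 0.5·88 = 44.2; r = 44.6 − 44.2 = 0.4
x=96: ŷ = 0.2 + 0.5·96 = 48.2; r = 50.8 − 48.2 = 2.6
x=102: ŷ = 0.2 + 0.5·102 = 51.2; r = 54.2 − 51.2 = 3
x=122: ŷ = 0.2 + 0.5·122 = 61.2; r = 61.4 − 61.2 = 0.2
x=125: ŷ = 0.2 + 0.5·125 = 62.7; r = 59.9 − 62.7 = -2.8
SSE = 11.56 + 0.16 + 6.76 + 9 + 0.04 + 7.84 = 35.36
s = √(35.36/4) = √8.84 ≈ 2.973

s = 2.973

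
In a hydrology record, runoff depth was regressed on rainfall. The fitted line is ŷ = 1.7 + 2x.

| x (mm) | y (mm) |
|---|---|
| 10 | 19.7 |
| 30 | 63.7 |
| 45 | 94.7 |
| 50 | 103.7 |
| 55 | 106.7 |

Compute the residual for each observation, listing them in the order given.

x=10: ŷ = 1.7 + 2·10 = 21.7; e = 19.7 − 21.7 = -2
x=30: ŷ = 1.7 + 2·30 = 61.7; e = 63.7 − 61.7 = 2
x=45: ŷ = 1.7 + 2·45 = 91.7; e = 94.7 − 91.7 = 3
x=50: ŷ = 1.7 + 2·50 = 101.7; e = 103.7 − 101.7 = 2
x=55: ŷ = 1.7 + 2·55 = 111.7; e = 106.7 − 111.7 = -5

-2, 2, 3, 2, -5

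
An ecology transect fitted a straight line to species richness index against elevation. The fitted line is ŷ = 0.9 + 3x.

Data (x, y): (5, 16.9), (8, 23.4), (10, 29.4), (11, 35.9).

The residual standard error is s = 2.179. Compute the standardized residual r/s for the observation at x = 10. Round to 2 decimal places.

-0.69

ŷ = 0.9 + 3·10 = 30.9
r = 29.4 − 30.9 = -1.5
r/s = -1.5 / 2.179 = -0.69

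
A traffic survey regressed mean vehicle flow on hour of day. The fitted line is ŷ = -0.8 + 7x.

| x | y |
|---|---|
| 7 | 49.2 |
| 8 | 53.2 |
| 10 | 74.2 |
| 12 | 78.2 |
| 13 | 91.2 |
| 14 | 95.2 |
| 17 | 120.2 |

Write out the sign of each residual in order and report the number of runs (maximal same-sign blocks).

7 runs

x=7: ŷ = -0.8 + 7·7 = 48.2; e = 49.2 − 48.2 = 1
x=8: ŷ = -0.8 + 7·8 = 55.2; e = 53.2 − 55.2 = -2
x=10: ŷ = -0.8 + 7·10 = 69.2; e = 74.2 − 69.2 = 5
x=12: ŷ = -0.8 + 7·12 = 83.2; e = 78.2 − 83.2 = -5
x=13: ŷ = -0.8 + 7·13 = 90.2; e = 91.2 − 90.2 = 1
x=14: ŷ = -0.8 + 7·14 = 97.2; e = 95.2 − 97.2 = -2
x=17: ŷ = -0.8 + 7·17 = 118.2; e = 120.2 − 118.2 = 2
Signs: + − + − + − +
Runs: +×1, −×1, +×1, −×1, +×1, −×1, +×1 → 7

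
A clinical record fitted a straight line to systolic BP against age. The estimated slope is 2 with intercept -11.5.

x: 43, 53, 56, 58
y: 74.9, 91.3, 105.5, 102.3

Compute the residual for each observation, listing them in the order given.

0.4, -3.2, 5, -2.2

x=43: ŷ = -11.5 + 2·43 = 74.5; r = 74.9 − 74.5 = 0.4
x=53: ŷ = -11.5 + 2·53 = 94.5; r = 91.3 − 94.5 = -3.2
x=56: ŷ = -11.5 + 2·56 = 100.5; r = 105.5 − 100.5 = 5
x=58: ŷ = -11.5 + 2·58 = 104.5; r = 102.3 − 104.5 = -2.2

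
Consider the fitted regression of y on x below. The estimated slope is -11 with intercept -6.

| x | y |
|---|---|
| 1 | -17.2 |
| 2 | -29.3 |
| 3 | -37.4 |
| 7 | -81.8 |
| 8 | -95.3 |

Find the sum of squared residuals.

SSE = 7.42

x=1: ŷ = -6 − 11·1 = -17; e = -17.2 − (-17) = -0.2
x=2: ŷ = -6 − 11·2 = -28; e = -29.3 − (-28) = -1.3
x=3: ŷ = -6 − 11·3 = -39; e = -37.4 − (-39) = 1.6
x=7: ŷ = -6 − 11·7 = -83; e = -81.8 − (-83) = 1.2
x=8: ŷ = -6 − 11·8 = -94; e = -95.3 − (-94) = -1.3
SSE = 0.04 + 1.69 + 2.56 + 1.44 + 1.69 = 7.42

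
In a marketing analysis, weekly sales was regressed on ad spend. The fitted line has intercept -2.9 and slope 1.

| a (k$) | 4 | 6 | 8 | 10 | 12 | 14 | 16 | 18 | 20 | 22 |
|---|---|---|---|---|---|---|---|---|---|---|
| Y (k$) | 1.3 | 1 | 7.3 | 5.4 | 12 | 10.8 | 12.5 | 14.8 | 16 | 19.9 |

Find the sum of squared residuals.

a=4: ŷ = -2.9 + 4 = 1.1; r = 1.3 − 1.1 = 0.2
a=6: ŷ = -2.9 + 6 = 3.1; r = 1 − 3.1 = -2.1
a=8: ŷ = -2.9 + 8 = 5.1; r = 7.3 − 5.1 = 2.2
a=10: ŷ = -2.9 + 10 = 7.1; r = 5.4 − 7.1 = -1.7
a=12: ŷ = -2.9 + 12 = 9.1; r = 12 − 9.1 = 2.9
a=14: ŷ = -2.9 + 14 = 11.1; r = 10.8 − 11.1 = -0.3
a=16: ŷ = -2.9 + 16 = 13.1; r = 12.5 − 13.1 = -0.6
a=18: ŷ = -2.9 + 18 = 15.1; r = 14.8 − 15.1 = -0.3
a=20: ŷ = -2.9 + 20 = 17.1; r = 16 − 17.1 = -1.1
a=22: ŷ = -2.9 + 22 = 19.1; r = 19.9 − 19.1 = 0.8
SSE = 0.04 + 4.41 + 4.84 + 2.89 + 8.41 + 0.09 + 0.36 + 0.09 + 1.21 + 0.64 = 22.98

SSE = 22.98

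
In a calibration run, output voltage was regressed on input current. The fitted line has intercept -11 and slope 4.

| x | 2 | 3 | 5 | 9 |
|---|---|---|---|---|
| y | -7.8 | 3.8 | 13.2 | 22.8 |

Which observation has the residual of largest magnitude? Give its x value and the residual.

x=2: ŷ = -11 + 4·2 = -3; r = -7.8 − (-3) = -4.8
x=3: ŷ = -11 + 4·3 = 1; r = 3.8 − 1 = 2.8
x=5: ŷ = -11 + 4·5 = 9; r = 13.2 − 9 = 4.2
x=9: ŷ = -11 + 4·9 = 25; r = 22.8 − 25 = -2.2
Largest |r| is 4.8 at x = 2, residual -4.8.

x = 2, r = -4.8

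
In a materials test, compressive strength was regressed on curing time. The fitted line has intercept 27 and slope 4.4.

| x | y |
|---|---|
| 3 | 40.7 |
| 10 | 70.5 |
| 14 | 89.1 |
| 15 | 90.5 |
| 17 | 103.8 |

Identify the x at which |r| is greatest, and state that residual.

x=3: ŷ = 27 + 4.4·3 = 40.2; r = 40.7 − 40.2 = 0.5
x=10: ŷ = 27 + 4.4·10 = 71; r = 70.5 − 71 = -0.5
x=14: ŷ = 27 + 4.4·14 = 88.6; r = 89.1 − 88.6 = 0.5
x=15: ŷ = 27 + 4.4·15 = 93; r = 90.5 − 93 = -2.5
x=17: ŷ = 27 + 4.4·17 = 101.8; r = 103.8 − 101.8 = 2
Largest |r| is 2.5 at x = 15, residual -2.5.

x = 15, r = -2.5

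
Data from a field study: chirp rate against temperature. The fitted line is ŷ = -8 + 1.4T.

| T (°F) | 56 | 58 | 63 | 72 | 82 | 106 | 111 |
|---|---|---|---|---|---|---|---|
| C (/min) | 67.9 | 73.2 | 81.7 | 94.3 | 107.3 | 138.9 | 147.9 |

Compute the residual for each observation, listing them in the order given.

-2.5, 0, 1.5, 1.5, 0.5, -1.5, 0.5

T=56: ŷ = -8 + 1.4·56 = 70.4; r = 67.9 − 70.4 = -2.5
T=58: ŷ = -8 + 1.4·58 = 73.2; r = 73.2 − 73.2 = 0
T=63: ŷ = -8 + 1.4·63 = 80.2; r = 81.7 − 80.2 = 1.5
T=72: ŷ = -8 + 1.4·72 = 92.8; r = 94.3 − 92.8 = 1.5
T=82: ŷ = -8 + 1.4·82 = 106.8; r = 107.3 − 106.8 = 0.5
T=106: ŷ = -8 + 1.4·106 = 140.4; r = 138.9 − 140.4 = -1.5
T=111: ŷ = -8 + 1.4·111 = 147.4; r = 147.9 − 147.4 = 0.5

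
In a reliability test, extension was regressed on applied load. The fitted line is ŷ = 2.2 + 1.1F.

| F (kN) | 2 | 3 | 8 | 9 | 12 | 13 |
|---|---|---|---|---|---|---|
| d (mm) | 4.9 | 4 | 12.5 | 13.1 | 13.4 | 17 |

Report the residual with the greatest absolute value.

F=2: ŷ = 2.2 + 1.1·2 = 4.4; r = 4.9 − 4.4 = 0.5
F=3: ŷ = 2.2 + 1.1·3 = 5.5; r = 4 − 5.5 = -1.5
F=8: ŷ = 2.2 + 1.1·8 = 11; r = 12.5 − 11 = 1.5
F=9: ŷ = 2.2 + 1.1·9 = 12.1; r = 13.1 − 12.1 = 1
F=12: ŷ = 2.2 + 1.1·12 = 15.4; r = 13.4 − 15.4 = -2
F=13: ŷ = 2.2 + 1.1·13 = 16.5; r = 17 − 16.5 = 0.5
Largest |r| is 2 at F = 12, residual -2.

r = -2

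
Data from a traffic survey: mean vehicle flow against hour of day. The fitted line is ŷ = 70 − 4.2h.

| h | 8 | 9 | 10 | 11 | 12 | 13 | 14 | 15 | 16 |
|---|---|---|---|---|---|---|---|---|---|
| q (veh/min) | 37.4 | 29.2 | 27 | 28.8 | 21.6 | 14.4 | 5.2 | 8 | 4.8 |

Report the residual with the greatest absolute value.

h=8: ŷ = 70 − 4.2·8 = 36.4; r = 37.4 − 36.4 = 1
h=9: ŷ = 70 − 4.2·9 = 32.2; r = 29.2 − 32.2 = -3
h=10: ŷ = 70 − 4.2·10 = 28; r = 27 − 28 = -1
h=11: ŷ = 70 − 4.2·11 = 23.8; r = 28.8 − 23.8 = 5
h=12: ŷ = 70 − 4.2·12 = 19.6; r = 21.6 − 19.6 = 2
h=13: ŷ = 70 − 4.2·13 = 15.4; r = 14.4 − 15.4 = -1
h=14: ŷ = 70 − 4.2·14 = 11.2; r = 5.2 − 11.2 = -6
h=15: ŷ = 70 − 4.2·15 = 7; r = 8 − 7 = 1
h=16: ŷ = 70 − 4.2·16 = 2.8; r = 4.8 − 2.8 = 2
Largest |r| is 6 at h = 14, residual -6.

r = -6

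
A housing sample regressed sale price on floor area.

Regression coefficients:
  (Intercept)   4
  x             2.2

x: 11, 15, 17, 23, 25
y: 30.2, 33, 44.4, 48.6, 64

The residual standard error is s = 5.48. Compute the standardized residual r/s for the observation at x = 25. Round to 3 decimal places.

ŷ = 4 + 2.2·25 = 59
r = 64 − 59 = 5
r/s = 5 / 5.48 = 0.912

0.912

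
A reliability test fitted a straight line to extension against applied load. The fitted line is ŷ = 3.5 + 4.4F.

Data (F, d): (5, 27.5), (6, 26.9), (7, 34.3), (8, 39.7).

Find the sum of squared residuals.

F=5: ŷ = 3.5 + 4.4·5 = 25.5; e = 27.5 − 25.5 = 2
F=6: ŷ = 3.5 + 4.4·6 = 29.9; e = 26.9 − 29.9 = -3
F=7: ŷ = 3.5 + 4.4·7 = 34.3; e = 34.3 − 34.3 = 0
F=8: ŷ = 3.5 + 4.4·8 = 38.7; e = 39.7 − 38.7 = 1
SSE = 4 + 9 + 0 + 1 = 14

SSE = 14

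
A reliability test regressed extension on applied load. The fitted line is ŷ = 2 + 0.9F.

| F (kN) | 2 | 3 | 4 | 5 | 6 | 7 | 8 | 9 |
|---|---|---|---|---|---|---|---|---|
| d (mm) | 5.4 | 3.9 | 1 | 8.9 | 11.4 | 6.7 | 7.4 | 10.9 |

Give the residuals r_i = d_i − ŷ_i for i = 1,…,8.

F=2: ŷ = 2 + 0.9·2 = 3.8; r = 5.4 − 3.8 = 1.6
F=3: ŷ = 2 + 0.9·3 = 4.7; r = 3.9 − 4.7 = -0.8
F=4: ŷ = 2 + 0.9·4 = 5.6; r = 1 − 5.6 = -4.6
F=5: ŷ = 2 + 0.9·5 = 6.5; r = 8.9 − 6.5 = 2.4
F=6: ŷ = 2 + 0.9·6 = 7.4; r = 11.4 − 7.4 = 4
F=7: ŷ = 2 + 0.9·7 = 8.3; r = 6.7 − 8.3 = -1.6
F=8: ŷ = 2 + 0.9·8 = 9.2; r = 7.4 − 9.2 = -1.8
F=9: ŷ = 2 + 0.9·9 = 10.1; r = 10.9 − 10.1 = 0.8

1.6, -0.8, -4.6, 2.4, 4, -1.6, -1.8, 0.8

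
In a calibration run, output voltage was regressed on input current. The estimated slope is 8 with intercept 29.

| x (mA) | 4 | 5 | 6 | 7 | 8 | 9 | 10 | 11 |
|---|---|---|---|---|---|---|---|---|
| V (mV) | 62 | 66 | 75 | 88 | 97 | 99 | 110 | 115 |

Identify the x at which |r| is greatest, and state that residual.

x = 8, r = 4

x=4: V̂ = 29 + 8·4 = 61; r = 62 − 61 = 1
x=5: V̂ = 29 + 8·5 = 69; r = 66 − 69 = -3
x=6: V̂ = 29 + 8·6 = 77; r = 75 − 77 = -2
x=7: V̂ = 29 + 8·7 = 85; r = 88 − 85 = 3
x=8: V̂ = 29 + 8·8 = 93; r = 97 − 93 = 4
x=9: V̂ = 29 + 8·9 = 101; r = 99 − 101 = -2
x=10: V̂ = 29 + 8·10 = 109; r = 110 − 109 = 1
x=11: V̂ = 29 + 8·11 = 117; r = 115 − 117 = -2
Largest |r| is 4 at x = 8, residual 4.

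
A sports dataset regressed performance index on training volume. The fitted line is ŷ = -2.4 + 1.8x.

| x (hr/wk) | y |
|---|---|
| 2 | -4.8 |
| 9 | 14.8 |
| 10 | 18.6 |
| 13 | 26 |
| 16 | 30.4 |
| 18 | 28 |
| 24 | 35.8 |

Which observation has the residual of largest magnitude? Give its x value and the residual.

x = 2, r = -6

x=2: ŷ = -2.4 + 1.8·2 = 1.2; r = -4.8 − 1.2 = -6
x=9: ŷ = -2.4 + 1.8·9 = 13.8; r = 14.8 − 13.8 = 1
x=10: ŷ = -2.4 + 1.8·10 = 15.6; r = 18.6 − 15.6 = 3
x=13: ŷ = -2.4 + 1.8·13 = 21; r = 26 − 21 = 5
x=16: ŷ = -2.4 + 1.8·16 = 26.4; r = 30.4 − 26.4 = 4
x=18: ŷ = -2.4 + 1.8·18 = 30; r = 28 − 30 = -2
x=24: ŷ = -2.4 + 1.8·24 = 40.8; r = 35.8 − 40.8 = -5
Largest |r| is 6 at x = 2, residual -6.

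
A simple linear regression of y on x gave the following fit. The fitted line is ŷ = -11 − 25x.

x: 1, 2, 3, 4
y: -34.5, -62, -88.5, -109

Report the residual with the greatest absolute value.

r = -2.5

x=1: ŷ = -11 − 25·1 = -36; r = -34.5 − (-36) = 1.5
x=2: ŷ = -11 − 25·2 = -61; r = -62 − (-61) = -1
x=3: ŷ = -11 − 25·3 = -86; r = -88.5 − (-86) = -2.5
x=4: ŷ = -11 − 25·4 = -111; r = -109 − (-111) = 2
Largest |r| is 2.5 at x = 3, residual -2.5.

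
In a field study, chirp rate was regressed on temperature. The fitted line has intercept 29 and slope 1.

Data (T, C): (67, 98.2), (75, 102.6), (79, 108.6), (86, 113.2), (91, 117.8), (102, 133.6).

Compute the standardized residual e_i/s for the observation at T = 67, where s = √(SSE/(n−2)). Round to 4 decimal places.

0.9381

T=67: Ĉ = 29 + 67 = 96; e = 98.2 − 96 = 2.2
T=75: Ĉ = 29 + 75 = 104; e = 102.6 − 104 = -1.4
T=79: Ĉ = 29 + 79 = 108; e = 108.6 − 108 = 0.6
T=86: Ĉ = 29 + 86 = 115; e = 113.2 − 115 = -1.8
T=91: Ĉ = 29 + 91 = 120; e = 117.8 − 120 = -2.2
T=102: Ĉ = 29 + 102 = 131; e = 133.6 − 131 = 2.6
SSE = 4.84 + 1.96 + 0.36 + 3.24 + 4.84 + 6.76 = 22
s = √(22/4) = 2.34521
e/s = 2.2 / 2.34521 = 0.9381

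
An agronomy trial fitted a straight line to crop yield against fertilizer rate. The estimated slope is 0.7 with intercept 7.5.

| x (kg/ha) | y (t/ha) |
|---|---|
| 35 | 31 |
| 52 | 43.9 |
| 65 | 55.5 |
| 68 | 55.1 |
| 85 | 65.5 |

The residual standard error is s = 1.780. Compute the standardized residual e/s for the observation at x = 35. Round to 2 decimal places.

-0.56

ŷ = 7.5 + 0.7·35 = 32
e = 31 − 32 = -1
e/s = -1 / 1.780 = -0.56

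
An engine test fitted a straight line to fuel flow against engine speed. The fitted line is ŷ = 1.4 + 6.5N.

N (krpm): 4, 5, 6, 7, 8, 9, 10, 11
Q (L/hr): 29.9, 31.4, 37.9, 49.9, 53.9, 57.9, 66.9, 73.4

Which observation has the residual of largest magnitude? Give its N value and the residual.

N=4: ŷ = 1.4 + 6.5·4 = 27.4; r = 29.9 − 27.4 = 2.5
N=5: ŷ = 1.4 + 6.5·5 = 33.9; r = 31.4 − 33.9 = -2.5
N=6: ŷ = 1.4 + 6.5·6 = 40.4; r = 37.9 − 40.4 = -2.5
N=7: ŷ = 1.4 + 6.5·7 = 46.9; r = 49.9 − 46.9 = 3
N=8: ŷ = 1.4 + 6.5·8 = 53.4; r = 53.9 − 53.4 = 0.5
N=9: ŷ = 1.4 + 6.5·9 = 59.9; r = 57.9 − 59.9 = -2
N=10: ŷ = 1.4 + 6.5·10 = 66.4; r = 66.9 − 66.4 = 0.5
N=11: ŷ = 1.4 + 6.5·11 = 72.9; r = 73.4 − 72.9 = 0.5
Largest |r| is 3 at N = 7, residual 3.

N = 7, r = 3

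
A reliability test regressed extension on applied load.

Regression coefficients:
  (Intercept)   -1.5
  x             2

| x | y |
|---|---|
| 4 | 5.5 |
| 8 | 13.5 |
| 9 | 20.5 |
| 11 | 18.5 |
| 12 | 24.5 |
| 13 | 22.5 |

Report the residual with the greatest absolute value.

x=4: ŷ = -1.5 + 2·4 = 6.5; r = 5.5 − 6.5 = -1
x=8: ŷ = -1.5 + 2·8 = 14.5; r = 13.5 − 14.5 = -1
x=9: ŷ = -1.5 + 2·9 = 16.5; r = 20.5 − 16.5 = 4
x=11: ŷ = -1.5 + 2·11 = 20.5; r = 18.5 − 20.5 = -2
x=12: ŷ = -1.5 + 2·12 = 22.5; r = 24.5 − 22.5 = 2
x=13: ŷ = -1.5 + 2·13 = 24.5; r = 22.5 − 24.5 = -2
Largest |r| is 4 at x = 9, residual 4.

r = 4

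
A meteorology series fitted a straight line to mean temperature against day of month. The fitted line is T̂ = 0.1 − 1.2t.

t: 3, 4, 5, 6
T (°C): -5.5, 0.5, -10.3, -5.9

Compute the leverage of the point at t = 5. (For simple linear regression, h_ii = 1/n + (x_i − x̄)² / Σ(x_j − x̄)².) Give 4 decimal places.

t̄ = (3 + 4 + 5 + 6)/4 = 4.5
Σ(t − t̄)² = 2.25 + 0.25 + 0.25 + 2.25 = 5
h = 1/4 + (0.5)²/5 = 0.25 + 0.05 = 0.3000

h = 0.3000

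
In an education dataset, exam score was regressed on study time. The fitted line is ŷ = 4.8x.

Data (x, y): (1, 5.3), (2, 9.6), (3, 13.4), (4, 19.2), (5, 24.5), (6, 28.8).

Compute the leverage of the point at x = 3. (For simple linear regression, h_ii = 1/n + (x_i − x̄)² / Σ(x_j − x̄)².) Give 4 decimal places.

h = 0.1810

x̄ = (1 + 2 + 3 + 4 + 5 + 6)/6 = 3.5
Σ(x − x̄)² = 6.25 + 2.25 + 0.25 + 0.25 + 2.25 + 6.25 = 17.5
h = 1/6 + (-0.5)²/17.5 = 0.166667 + 0.0142857 = 0.1810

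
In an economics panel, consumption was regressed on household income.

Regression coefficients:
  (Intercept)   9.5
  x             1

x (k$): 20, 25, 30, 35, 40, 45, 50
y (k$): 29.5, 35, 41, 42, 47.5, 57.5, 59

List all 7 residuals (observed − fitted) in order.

0, 0.5, 1.5, -2.5, -2, 3, -0.5

x=20: ŷ = 9.5 + 20 = 29.5; r = 29.5 − 29.5 = 0
x=25: ŷ = 9.5 + 25 = 34.5; r = 35 − 34.5 = 0.5
x=30: ŷ = 9.5 + 30 = 39.5; r = 41 − 39.5 = 1.5
x=35: ŷ = 9.5 + 35 = 44.5; r = 42 − 44.5 = -2.5
x=40: ŷ = 9.5 + 40 = 49.5; r = 47.5 − 49.5 = -2
x=45: ŷ = 9.5 + 45 = 54.5; r = 57.5 − 54.5 = 3
x=50: ŷ = 9.5 + 50 = 59.5; r = 59 − 59.5 = -0.5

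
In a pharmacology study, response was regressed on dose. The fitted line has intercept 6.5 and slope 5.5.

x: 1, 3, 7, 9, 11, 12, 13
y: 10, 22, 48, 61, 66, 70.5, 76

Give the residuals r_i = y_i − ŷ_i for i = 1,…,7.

-2, -1, 3, 5, -1, -2, -2

x=1: ŷ = 6.5 + 5.5·1 = 12; r = 10 − 12 = -2
x=3: ŷ = 6.5 + 5.5·3 = 23; r = 22 − 23 = -1
x=7: ŷ = 6.5 + 5.5·7 = 45; r = 48 − 45 = 3
x=9: ŷ = 6.5 + 5.5·9 = 56; r = 61 − 56 = 5
x=11: ŷ = 6.5 + 5.5·11 = 67; r = 66 − 67 = -1
x=12: ŷ = 6.5 + 5.5·12 = 72.5; r = 70.5 − 72.5 = -2
x=13: ŷ = 6.5 + 5.5·13 = 78; r = 76 − 78 = -2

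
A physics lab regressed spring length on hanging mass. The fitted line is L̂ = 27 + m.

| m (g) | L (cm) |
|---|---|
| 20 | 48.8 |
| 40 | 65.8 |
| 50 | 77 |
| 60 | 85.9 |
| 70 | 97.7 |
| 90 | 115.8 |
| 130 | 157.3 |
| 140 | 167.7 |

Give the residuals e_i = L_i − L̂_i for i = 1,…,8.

1.8, -1.2, 0, -1.1, 0.7, -1.2, 0.3, 0.7

m=20: L̂ = 27 + 20 = 47; e = 48.8 − 47 = 1.8
m=40: L̂ = 27 + 40 = 67; e = 65.8 − 67 = -1.2
m=50: L̂ = 27 + 50 = 77; e = 77 − 77 = 0
m=60: L̂ = 27 + 60 = 87; e = 85.9 − 87 = -1.1
m=70: L̂ = 27 + 70 = 97; e = 97.7 − 97 = 0.7
m=90: L̂ = 27 + 90 = 117; e = 115.8 − 117 = -1.2
m=130: L̂ = 27 + 130 = 157; e = 157.3 − 157 = 0.3
m=140: L̂ = 27 + 140 = 167; e = 167.7 − 167 = 0.7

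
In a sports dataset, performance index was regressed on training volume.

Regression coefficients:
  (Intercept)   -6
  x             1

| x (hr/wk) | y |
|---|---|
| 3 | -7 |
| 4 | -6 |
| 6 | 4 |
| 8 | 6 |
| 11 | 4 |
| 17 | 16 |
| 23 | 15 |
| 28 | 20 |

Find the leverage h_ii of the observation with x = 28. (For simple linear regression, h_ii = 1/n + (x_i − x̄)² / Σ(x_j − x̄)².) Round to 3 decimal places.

h = 0.527

x̄ = (3 + 4 + 6 + 8 + 11 + 17 + 23 + 28)/8 = 12.5
Σ(x − x̄)² = 90.25 + 72.25 + 42.25 + 20.25 + 2.25 + 20.25 + 110.25 + 240.25 = 598
h = 1/8 + (15.5)²/598 = 0.125 + 0.401756 = 0.527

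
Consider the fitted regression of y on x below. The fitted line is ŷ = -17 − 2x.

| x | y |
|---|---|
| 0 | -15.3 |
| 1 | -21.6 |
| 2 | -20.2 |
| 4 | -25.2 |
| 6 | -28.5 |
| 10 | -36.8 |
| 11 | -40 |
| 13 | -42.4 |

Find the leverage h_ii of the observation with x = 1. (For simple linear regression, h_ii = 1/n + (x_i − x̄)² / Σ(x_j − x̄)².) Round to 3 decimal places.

h = 0.264

x̄ = (0 + 1 + 2 + 4 + 6 + 10 + 11 + 13)/8 = 5.875
Σ(x − x̄)² = 34.5156 + 23.7656 + 15.0156 + 3.51562 + 0.015625 + 17.0156 + 26.2656 + 50.7656 = 170.875
h = 1/8 + (-4.875)²/170.875 = 0.125 + 0.139082 = 0.264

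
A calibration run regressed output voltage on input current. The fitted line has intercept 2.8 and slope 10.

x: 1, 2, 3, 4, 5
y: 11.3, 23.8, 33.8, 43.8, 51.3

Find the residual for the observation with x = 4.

r = 1

ŷ = 2.8 + 10·4 = 42.8
r = 43.8 − 42.8 = 1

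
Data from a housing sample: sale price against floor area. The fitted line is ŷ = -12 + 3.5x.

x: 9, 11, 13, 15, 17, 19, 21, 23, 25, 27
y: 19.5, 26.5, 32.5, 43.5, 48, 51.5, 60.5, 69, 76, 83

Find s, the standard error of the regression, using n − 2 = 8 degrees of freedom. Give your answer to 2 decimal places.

x=9: ŷ = -12 + 3.5·9 = 19.5; e = 19.5 − 19.5 = 0
x=11: ŷ = -12 + 3.5·11 = 26.5; e = 26.5 − 26.5 = 0
x=13: ŷ = -12 + 3.5·13 = 33.5; e = 32.5 − 33.5 = -1
x=15: ŷ = -12 + 3.5·15 = 40.5; e = 43.5 − 40.5 = 3
x=17: ŷ = -12 + 3.5·17 = 47.5; e = 48 − 47.5 = 0.5
x=19: ŷ = -12 + 3.5·19 = 54.5; e = 51.5 − 54.5 = -3
x=21: ŷ = -12 + 3.5·21 = 61.5; e = 60.5 − 61.5 = -1
x=23: ŷ = -12 + 3.5·23 = 68.5; e = 69 − 68.5 = 0.5
x=25: ŷ = -12 + 3.5·25 = 75.5; e = 76 − 75.5 = 0.5
x=27: ŷ = -12 + 3.5·27 = 82.5; e = 83 − 82.5 = 0.5
SSE = 0 + 0 + 1 + 9 + 0.25 + 9 + 1 + 0.25 + 0.25 + 0.25 = 21
s = √(21/8) = √2.625 ≈ 1.62

s = 1.62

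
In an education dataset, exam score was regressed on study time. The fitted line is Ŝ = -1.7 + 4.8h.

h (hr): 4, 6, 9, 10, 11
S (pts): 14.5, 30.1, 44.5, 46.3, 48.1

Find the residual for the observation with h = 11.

Ŝ = -1.7 + 4.8·11 = 51.1
e = 48.1 − 51.1 = -3

e = -3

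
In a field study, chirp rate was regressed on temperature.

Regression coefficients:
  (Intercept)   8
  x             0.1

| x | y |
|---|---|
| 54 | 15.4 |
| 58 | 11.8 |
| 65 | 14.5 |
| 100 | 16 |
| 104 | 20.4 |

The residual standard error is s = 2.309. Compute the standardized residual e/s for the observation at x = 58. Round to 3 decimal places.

-0.866

ŷ = 8 + 0.1·58 = 13.8
e = 11.8 − 13.8 = -2
e/s = -2 / 2.309 = -0.866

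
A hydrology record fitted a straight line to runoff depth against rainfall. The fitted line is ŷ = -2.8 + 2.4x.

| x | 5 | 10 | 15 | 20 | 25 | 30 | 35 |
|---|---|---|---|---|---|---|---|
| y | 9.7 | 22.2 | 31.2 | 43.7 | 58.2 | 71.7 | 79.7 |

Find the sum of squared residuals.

SSE = 17

x=5: ŷ = -2.8 + 2.4·5 = 9.2; e = 9.7 − 9.2 = 0.5
x=10: ŷ = -2.8 + 2.4·10 = 21.2; e = 22.2 − 21.2 = 1
x=15: ŷ = -2.8 + 2.4·15 = 33.2; e = 31.2 − 33.2 = -2
x=20: ŷ = -2.8 + 2.4·20 = 45.2; e = 43.7 − 45.2 = -1.5
x=25: ŷ = -2.8 + 2.4·25 = 57.2; e = 58.2 − 57.2 = 1
x=30: ŷ = -2.8 + 2.4·30 = 69.2; e = 71.7 − 69.2 = 2.5
x=35: ŷ = -2.8 + 2.4·35 = 81.2; e = 79.7 − 81.2 = -1.5
SSE = 0.25 + 1 + 4 + 2.25 + 1 + 6.25 + 2.25 = 17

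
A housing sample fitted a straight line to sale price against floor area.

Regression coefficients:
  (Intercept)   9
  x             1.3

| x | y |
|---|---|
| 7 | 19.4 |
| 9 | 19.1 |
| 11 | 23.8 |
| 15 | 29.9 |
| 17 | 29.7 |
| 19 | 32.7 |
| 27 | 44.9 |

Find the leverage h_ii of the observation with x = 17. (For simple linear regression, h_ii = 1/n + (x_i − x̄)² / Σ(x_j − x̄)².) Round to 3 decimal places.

x̄ = (7 + 9 + 11 + 15 + 17 + 19 + 27)/7 = 15
Σ(x − x̄)² = 64 + 36 + 16 + 0 + 4 + 16 + 144 = 280
h = 1/7 + (2)²/280 = 0.142857 + 0.0142857 = 0.157

h = 0.157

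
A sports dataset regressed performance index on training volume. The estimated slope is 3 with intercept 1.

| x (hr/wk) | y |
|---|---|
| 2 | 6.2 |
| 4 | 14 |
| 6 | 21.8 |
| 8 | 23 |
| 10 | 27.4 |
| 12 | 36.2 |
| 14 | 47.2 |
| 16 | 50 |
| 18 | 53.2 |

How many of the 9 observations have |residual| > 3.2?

x=2: ŷ = 1 + 3·2 = 7; r = 6.2 − 7 = -0.8
x=4: ŷ = 1 + 3·4 = 13; r = 14 − 13 = 1
x=6: ŷ = 1 + 3·6 = 19; r = 21.8 − 19 = 2.8
x=8: ŷ = 1 + 3·8 = 25; r = 23 − 25 = -2
x=10: ŷ = 1 + 3·10 = 31; r = 27.4 − 31 = -3.6
x=12: ŷ = 1 + 3·12 = 37; r = 36.2 − 37 = -0.8
x=14: ŷ = 1 + 3·14 = 43; r = 47.2 − 43 = 4.2
x=16: ŷ = 1 + 3·16 = 49; r = 50 − 49 = 1
x=18: ŷ = 1 + 3·18 = 55; r = 53.2 − 55 = -1.8
|r| > 3.2: x=10 (|r|=3.6), x=14 (|r|=4.2) → 2

2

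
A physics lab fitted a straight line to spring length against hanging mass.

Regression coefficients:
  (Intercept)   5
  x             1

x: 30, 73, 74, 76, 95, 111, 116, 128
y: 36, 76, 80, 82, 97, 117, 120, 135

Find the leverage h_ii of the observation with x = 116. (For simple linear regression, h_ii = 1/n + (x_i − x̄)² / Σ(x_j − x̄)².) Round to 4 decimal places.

x̄ = (30 + 73 + 74 + 76 + 95 + 111 + 116 + 128)/8 = 87.875
Σ(x − x̄)² = 3349.52 + 221.266 + 192.516 + 141.016 + 50.7656 + 534.766 + 791.016 + 1610.02 = 6890.88
h = 1/8 + (28.125)²/6890.88 = 0.125 + 0.114792 = 0.2398

h = 0.2398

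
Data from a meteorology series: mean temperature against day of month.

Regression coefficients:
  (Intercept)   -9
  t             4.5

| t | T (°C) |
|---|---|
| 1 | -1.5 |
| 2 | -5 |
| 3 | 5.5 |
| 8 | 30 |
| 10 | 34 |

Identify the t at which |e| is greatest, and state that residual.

t = 2, e = -5

t=1: T̂ = -9 + 4.5·1 = -4.5; e = -1.5 − (-4.5) = 3
t=2: T̂ = -9 + 4.5·2 = 0; e = -5 − 0 = -5
t=3: T̂ = -9 + 4.5·3 = 4.5; e = 5.5 − 4.5 = 1
t=8: T̂ = -9 + 4.5·8 = 27; e = 30 − 27 = 3
t=10: T̂ = -9 + 4.5·10 = 36; e = 34 − 36 = -2
Largest |e| is 5 at t = 2, residual -5.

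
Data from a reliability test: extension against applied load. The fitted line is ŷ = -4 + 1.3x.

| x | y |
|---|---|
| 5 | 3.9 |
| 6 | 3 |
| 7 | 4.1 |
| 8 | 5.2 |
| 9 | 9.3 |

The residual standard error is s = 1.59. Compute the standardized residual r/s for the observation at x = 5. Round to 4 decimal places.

0.8805

ŷ = -4 + 1.3·5 = 2.5
r = 3.9 − 2.5 = 1.4
r/s = 1.4 / 1.59 = 0.8805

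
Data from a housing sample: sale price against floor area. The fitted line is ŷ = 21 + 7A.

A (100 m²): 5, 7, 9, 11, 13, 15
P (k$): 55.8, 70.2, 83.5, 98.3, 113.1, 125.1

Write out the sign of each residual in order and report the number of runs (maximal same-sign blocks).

A=5: ŷ = 21 + 7·5 = 56; e = 55.8 − 56 = -0.2
A=7: ŷ = 21 + 7·7 = 70; e = 70.2 − 70 = 0.2
A=9: ŷ = 21 + 7·9 = 84; e = 83.5 − 84 = -0.5
A=11: ŷ = 21 + 7·11 = 98; e = 98.3 − 98 = 0.3
A=13: ŷ = 21 + 7·13 = 112; e = 113.1 − 112 = 1.1
A=15: ŷ = 21 + 7·15 = 126; e = 125.1 − 126 = -0.9
Signs: − + − + + −
Runs: −×1, +×1, −×1, +×2, −×1 → 5

5 runs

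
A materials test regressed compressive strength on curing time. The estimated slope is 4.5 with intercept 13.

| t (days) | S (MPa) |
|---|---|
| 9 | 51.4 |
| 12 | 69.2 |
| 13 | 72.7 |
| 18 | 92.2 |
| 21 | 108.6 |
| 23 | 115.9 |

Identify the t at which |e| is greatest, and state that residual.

t = 12, e = 2.2

t=9: Ŝ = 13 + 4.5·9 = 53.5; e = 51.4 − 53.5 = -2.1
t=12: Ŝ = 13 + 4.5·12 = 67; e = 69.2 − 67 = 2.2
t=13: Ŝ = 13 + 4.5·13 = 71.5; e = 72.7 − 71.5 = 1.2
t=18: Ŝ = 13 + 4.5·18 = 94; e = 92.2 − 94 = -1.8
t=21: Ŝ = 13 + 4.5·21 = 107.5; e = 108.6 − 107.5 = 1.1
t=23: Ŝ = 13 + 4.5·23 = 116.5; e = 115.9 − 116.5 = -0.6
Largest |e| is 2.2 at t = 12, residual 2.2.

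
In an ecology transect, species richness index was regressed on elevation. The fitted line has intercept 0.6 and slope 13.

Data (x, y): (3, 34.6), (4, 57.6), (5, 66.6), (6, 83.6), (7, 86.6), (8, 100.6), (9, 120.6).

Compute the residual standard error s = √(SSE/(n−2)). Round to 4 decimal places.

x=3: ŷ = 0.6 + 13·3 = 39.6; e = 34.6 − 39.6 = -5
x=4: ŷ = 0.6 + 13·4 = 52.6; e = 57.6 − 52.6 = 5
x=5: ŷ = 0.6 + 13·5 = 65.6; e = 66.6 − 65.6 = 1
x=6: ŷ = 0.6 + 13·6 = 78.6; e = 83.6 − 78.6 = 5
x=7: ŷ = 0.6 + 13·7 = 91.6; e = 86.6 − 91.6 = -5
x=8: ŷ = 0.6 + 13·8 = 104.6; e = 100.6 − 104.6 = -4
x=9: ŷ = 0.6 + 13·9 = 117.6; e = 120.6 − 117.6 = 3
SSE = 25 + 25 + 1 + 25 + 25 + 16 + 9 = 126
s = √(126/5) = √25.2 ≈ 5.0200

s = 5.0200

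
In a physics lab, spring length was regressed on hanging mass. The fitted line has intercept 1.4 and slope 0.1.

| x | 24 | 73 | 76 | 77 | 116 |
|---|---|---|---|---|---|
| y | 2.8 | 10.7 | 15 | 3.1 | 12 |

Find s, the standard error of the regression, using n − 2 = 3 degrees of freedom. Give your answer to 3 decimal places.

s = 5.099

x=24: ŷ = 1.4 + 0.1·24 = 3.8; r = 2.8 − 3.8 = -1
x=73: ŷ = 1.4 + 0.1·73 = 8.7; r = 10.7 − 8.7 = 2
x=76: ŷ = 1.4 + 0.1·76 = 9; r = 15 − 9 = 6
x=77: ŷ = 1.4 + 0.1·77 = 9.1; r = 3.1 − 9.1 = -6
x=116: ŷ = 1.4 + 0.1·116 = 13; r = 12 − 13 = -1
SSE = 1 + 4 + 36 + 36 + 1 = 78
s = √(78/3) = √26 ≈ 5.099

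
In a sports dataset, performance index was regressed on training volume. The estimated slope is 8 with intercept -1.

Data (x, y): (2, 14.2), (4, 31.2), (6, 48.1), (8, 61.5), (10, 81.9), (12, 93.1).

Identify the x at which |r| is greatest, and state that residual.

x = 10, r = 2.9

x=2: ŷ = -1 + 8·2 = 15; r = 14.2 − 15 = -0.8
x=4: ŷ = -1 + 8·4 = 31; r = 31.2 − 31 = 0.2
x=6: ŷ = -1 + 8·6 = 47; r = 48.1 − 47 = 1.1
x=8: ŷ = -1 + 8·8 = 63; r = 61.5 − 63 = -1.5
x=10: ŷ = -1 + 8·10 = 79; r = 81.9 − 79 = 2.9
x=12: ŷ = -1 + 8·12 = 95; r = 93.1 − 95 = -1.9
Largest |r| is 2.9 at x = 10, residual 2.9.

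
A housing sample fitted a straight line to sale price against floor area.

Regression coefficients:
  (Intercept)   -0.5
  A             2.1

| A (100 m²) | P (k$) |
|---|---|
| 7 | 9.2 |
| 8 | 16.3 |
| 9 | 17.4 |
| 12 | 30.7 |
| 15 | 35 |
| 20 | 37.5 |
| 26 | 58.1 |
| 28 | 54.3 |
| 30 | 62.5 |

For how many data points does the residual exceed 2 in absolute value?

6

A=7: ŷ = -0.5 + 2.1·7 = 14.2; e = 9.2 − 14.2 = -5
A=8: ŷ = -0.5 + 2.1·8 = 16.3; e = 16.3 − 16.3 = 0
A=9: ŷ = -0.5 + 2.1·9 = 18.4; e = 17.4 − 18.4 = -1
A=12: ŷ = -0.5 + 2.1·12 = 24.7; e = 30.7 − 24.7 = 6
A=15: ŷ = -0.5 + 2.1·15 = 31; e = 35 − 31 = 4
A=20: ŷ = -0.5 + 2.1·20 = 41.5; e = 37.5 − 41.5 = -4
A=26: ŷ = -0.5 + 2.1·26 = 54.1; e = 58.1 − 54.1 = 4
A=28: ŷ = -0.5 + 2.1·28 = 58.3; e = 54.3 − 58.3 = -4
A=30: ŷ = -0.5 + 2.1·30 = 62.5; e = 62.5 − 62.5 = 0
|e| > 2: A=7 (|e|=5), A=12 (|e|=6), A=15 (|e|=4), A=20 (|e|=4), A=26 (|e|=4), A=28 (|e|=4) → 6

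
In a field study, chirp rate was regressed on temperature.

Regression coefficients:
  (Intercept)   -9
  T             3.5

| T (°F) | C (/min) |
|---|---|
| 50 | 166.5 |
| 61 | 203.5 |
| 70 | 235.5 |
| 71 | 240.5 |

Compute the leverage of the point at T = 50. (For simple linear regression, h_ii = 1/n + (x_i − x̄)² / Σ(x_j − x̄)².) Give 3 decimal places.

T̄ = (50 + 61 + 70 + 71)/4 = 63
Σ(T − T̄)² = 169 + 4 + 49 + 64 = 286
h = 1/4 + (-13)²/286 = 0.25 + 0.590909 = 0.841

h = 0.841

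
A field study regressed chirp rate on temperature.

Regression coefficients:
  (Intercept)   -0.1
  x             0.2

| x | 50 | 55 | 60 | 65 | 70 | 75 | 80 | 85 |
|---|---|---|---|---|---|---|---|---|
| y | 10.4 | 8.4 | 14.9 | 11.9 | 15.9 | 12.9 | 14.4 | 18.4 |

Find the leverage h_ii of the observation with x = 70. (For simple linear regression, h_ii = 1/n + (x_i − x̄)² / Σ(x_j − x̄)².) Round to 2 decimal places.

x̄ = (50 + 55 + 60 + 65 + 70 + 75 + 80 + 85)/8 = 67.5
Σ(x − x̄)² = 306.25 + 156.25 + 56.25 + 6.25 + 6.25 + 56.25 + 156.25 + 306.25 = 1050
h = 1/8 + (2.5)²/1050 = 0.125 + 0.00595238 = 0.13

h = 0.13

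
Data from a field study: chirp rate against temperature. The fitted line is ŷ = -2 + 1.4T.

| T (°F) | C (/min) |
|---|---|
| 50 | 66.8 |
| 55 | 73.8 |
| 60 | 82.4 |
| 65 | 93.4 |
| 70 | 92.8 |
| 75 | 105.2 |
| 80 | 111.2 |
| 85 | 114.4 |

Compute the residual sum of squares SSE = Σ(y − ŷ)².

SSE = 45.68

T=50: ŷ = -2 + 1.4·50 = 68; r = 66.8 − 68 = -1.2
T=55: ŷ = -2 + 1.4·55 = 75; r = 73.8 − 75 = -1.2
T=60: ŷ = -2 + 1.4·60 = 82; r = 82.4 − 82 = 0.4
T=65: ŷ = -2 + 1.4·65 = 89; r = 93.4 − 89 = 4.4
T=70: ŷ = -2 + 1.4·70 = 96; r = 92.8 − 96 = -3.2
T=75: ŷ = -2 + 1.4·75 = 103; r = 105.2 − 103 = 2.2
T=80: ŷ = -2 + 1.4·80 = 110; r = 111.2 − 110 = 1.2
T=85: ŷ = -2 + 1.4·85 = 117; r = 114.4 − 117 = -2.6
SSE = 1.44 + 1.44 + 0.16 + 19.36 + 10.24 + 4.84 + 1.44 + 6.76 = 45.68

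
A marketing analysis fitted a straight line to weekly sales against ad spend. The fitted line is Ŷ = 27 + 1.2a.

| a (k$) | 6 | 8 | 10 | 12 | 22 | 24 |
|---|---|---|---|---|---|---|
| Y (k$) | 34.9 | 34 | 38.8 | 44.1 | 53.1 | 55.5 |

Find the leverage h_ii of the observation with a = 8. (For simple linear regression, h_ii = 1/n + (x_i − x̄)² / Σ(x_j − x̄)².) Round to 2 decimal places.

h = 0.28

ā = (6 + 8 + 10 + 12 + 22 + 24)/6 = 13.6667
Σ(a − ā)² = 58.7778 + 32.1111 + 13.4444 + 2.77778 + 69.4444 + 106.778 = 283.333
h = 1/6 + (-5.66667)²/283.333 = 0.166667 + 0.113333 = 0.28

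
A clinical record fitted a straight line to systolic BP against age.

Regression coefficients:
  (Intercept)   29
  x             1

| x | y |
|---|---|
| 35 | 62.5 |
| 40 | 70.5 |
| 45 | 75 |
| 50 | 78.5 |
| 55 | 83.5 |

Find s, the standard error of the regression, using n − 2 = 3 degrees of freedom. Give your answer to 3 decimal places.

x=35: ŷ = 29 + 35 = 64; e = 62.5 − 64 = -1.5
x=40: ŷ = 29 + 40 = 69; e = 70.5 − 69 = 1.5
x=45: ŷ = 29 + 45 = 74; e = 75 − 74 = 1
x=50: ŷ = 29 + 50 = 79; e = 78.5 − 79 = -0.5
x=55: ŷ = 29 + 55 = 84; e = 83.5 − 84 = -0.5
SSE = 2.25 + 2.25 + 1 + 0.25 + 0.25 = 6
s = √(6/3) = √2 ≈ 1.414

s = 1.414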